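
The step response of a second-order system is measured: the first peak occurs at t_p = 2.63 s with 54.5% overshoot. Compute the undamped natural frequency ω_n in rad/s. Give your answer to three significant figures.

ω_n ≈ 1.22 rad/s

ζ from %OS: ζ = |ln 0.545|/√(π²+ln²0.545) = 0.190.
t_p = π/ω_d ⇒ ω_d = 1.19 rad/s; then ω_n = ω_d/√(1−ζ²) = 1.22 rad/s.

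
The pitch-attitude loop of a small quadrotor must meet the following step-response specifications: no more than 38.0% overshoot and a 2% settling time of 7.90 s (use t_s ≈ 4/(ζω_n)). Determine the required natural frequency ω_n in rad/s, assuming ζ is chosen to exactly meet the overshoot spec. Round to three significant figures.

ω_n ≈ 1.72 rad/s

From %OS = 100·exp(−πζ/√(1−ζ²)), invert to get ζ = −ln(OS)/√(π² + ln²(OS)) with OS = 0.380.
−ln 0.380 = 0.9676, so ζ = 0.9676/√(π² + 0.9362) = 0.294.
From t_s ≈ 4/(ζω_n): ω_n = 4/(ζ·t_s) = 4/(0.294·7.90) = 1.72 rad/s.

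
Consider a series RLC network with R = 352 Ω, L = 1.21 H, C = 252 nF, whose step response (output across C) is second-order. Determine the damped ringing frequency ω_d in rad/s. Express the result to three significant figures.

ω_d ≈ 1810 rad/s

For a series RLC circuit (capacitor voltage as output), ω_n = 1/√(LC) = 1/√(1.21 H · 252 nF) = 1810 rad/s.
ζ = (R/2)·√(C/L) = (352/2)·√(252 nF/1.21 H) = 0.0803.
ω_d = 1810·√(1 − 0.0803²) = 1810 rad/s.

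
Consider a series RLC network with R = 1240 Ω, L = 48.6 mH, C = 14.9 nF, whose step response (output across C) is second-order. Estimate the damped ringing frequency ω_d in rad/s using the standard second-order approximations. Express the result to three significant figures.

ω_d ≈ 34900 rad/s

For a series RLC circuit (capacitor voltage as output), ω_n = 1/√(LC) = 1/√(48.6 mH · 14.9 nF) = 37200 rad/s.
ζ = (R/2)·√(C/L) = (1240/2)·√(14.9 nF/48.6 mH) = 0.343.
ω_d = ω_n√(1−ζ²) = 34900 rad/s.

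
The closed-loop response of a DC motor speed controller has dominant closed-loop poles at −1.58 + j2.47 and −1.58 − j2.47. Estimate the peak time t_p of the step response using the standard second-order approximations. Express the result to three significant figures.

t_p ≈ 1.27 s

t_p = π/ω_d with ω_d = 2.47 (the imaginary part), so t_p = 1.27 s.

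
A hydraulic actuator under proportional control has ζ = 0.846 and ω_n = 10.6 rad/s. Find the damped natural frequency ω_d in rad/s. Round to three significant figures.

ω_d ≈ 5.65 rad/s

ω_d = ω_n√(1−ζ²) = 10.6·√0.284 = 5.65 rad/s.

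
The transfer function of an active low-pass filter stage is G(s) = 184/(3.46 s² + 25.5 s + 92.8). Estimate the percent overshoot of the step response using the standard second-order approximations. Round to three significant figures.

%OS ≈ 4.15%

Dividing through by 3.46: denominator becomes s² + 7.370 s + 26.82.
So ω_n = √26.82 = 5.18 rad/s and ζ = 7.370/(2·5.18) = 0.712.
%OS = 100 e^{−πζ/√(1−ζ²)} with ζ = 0.712 gives 4.15%.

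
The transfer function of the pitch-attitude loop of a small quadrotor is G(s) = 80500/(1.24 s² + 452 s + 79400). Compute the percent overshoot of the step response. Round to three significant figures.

%OS ≈ 3.83%

Dividing through by 1.24: denominator becomes s² + 364.5 s + 64030.
So ω_n = √64030 = 253 rad/s and ζ = 364.5/(2·253) = 0.720.
%OS = 100 e^{−πζ/√(1−ζ²)} with ζ = 0.720 gives 3.83%.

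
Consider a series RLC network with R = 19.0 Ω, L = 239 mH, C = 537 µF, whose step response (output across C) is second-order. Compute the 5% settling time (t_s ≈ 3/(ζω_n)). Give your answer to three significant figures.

For a series RLC circuit (capacitor voltage as output), ω_n = 1/√(LC) = 1/√(239 mH · 537 µF) = 88.3 rad/s.
ζ = (R/2)·√(C/L) = (19.0/2)·√(537 µF/239 mH) = 0.450.
t_s ≈ 3/(ζω_n) = 0.0755 s.

t_s ≈ 0.0755 s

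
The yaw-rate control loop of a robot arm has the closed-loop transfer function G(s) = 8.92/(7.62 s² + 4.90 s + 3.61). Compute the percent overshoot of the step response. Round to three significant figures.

Dividing through by 7.62: denominator becomes s² + 0.6430 s + 0.4738.
So ω_n = √0.4738 = 0.688 rad/s and ζ = 0.6430/(2·0.688) = 0.467.
%OS = 100 e^{−πζ/√(1−ζ²)} with ζ = 0.467 gives 19.0%.

%OS ≈ 19.0%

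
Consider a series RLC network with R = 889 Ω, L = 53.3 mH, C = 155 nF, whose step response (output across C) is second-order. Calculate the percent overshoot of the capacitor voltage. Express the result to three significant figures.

For a series RLC circuit (capacitor voltage as output), ω_n = 1/√(LC) = 1/√(53.3 mH · 155 nF) = 11000 rad/s.
ζ = (R/2)·√(C/L) = (889/2)·√(155 nF/53.3 mH) = 0.758.
%OS = 100 e^{−πζ/√(1−ζ²)} with ζ = 0.758 gives 2.60%.

%OS ≈ 2.60%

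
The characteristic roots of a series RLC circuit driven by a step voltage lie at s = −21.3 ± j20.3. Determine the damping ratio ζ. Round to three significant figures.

The poles are at −σ ± jω_d with σ = 21.3 and ω_d = 20.3, so ω_n = √(σ²+ω_d²) = 29.4 rad/s and ζ = σ/ω_n = 0.724.

ζ ≈ 0.724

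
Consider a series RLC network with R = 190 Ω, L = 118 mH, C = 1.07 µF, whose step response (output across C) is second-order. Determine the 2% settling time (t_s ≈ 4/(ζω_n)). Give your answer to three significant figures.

t_s ≈ 0.00497 s

For a series RLC circuit (capacitor voltage as output), ω_n = 1/√(LC) = 1/√(118 mH · 1.07 µF) = 2810 rad/s.
ζ = (R/2)·√(C/L) = (190/2)·√(1.07 µF/118 mH) = 0.286.
t_s ≈ 4/(ζω_n) = 0.00497 s.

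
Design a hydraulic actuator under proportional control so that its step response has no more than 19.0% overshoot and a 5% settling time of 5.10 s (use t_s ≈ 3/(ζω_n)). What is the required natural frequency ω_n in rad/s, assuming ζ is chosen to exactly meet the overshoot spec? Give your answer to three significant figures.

ζ = −ln(OS)/√(π² + (ln OS)²). With OS = 0.190, ln OS = −1.661 and ζ = 1.661/3.554 = 0.467.
Then ω_n = 3/(ζ t_s) = 3/(0.467 × 5.10) = 1.26 rad/s.

ω_n ≈ 1.26 rad/s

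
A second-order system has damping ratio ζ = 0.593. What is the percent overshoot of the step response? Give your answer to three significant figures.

For an underdamped second-order system, %OS = 100·exp(−πζ/√(1−ζ²)).
πζ/√(1−ζ²) = π·0.593/√(1−0.352) = 2.314, so %OS = 100·e^(−2.314) = 9.89%.

%OS ≈ 9.89%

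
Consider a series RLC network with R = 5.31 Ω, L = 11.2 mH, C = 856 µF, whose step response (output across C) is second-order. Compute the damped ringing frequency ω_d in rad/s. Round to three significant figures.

For a series RLC circuit (capacitor voltage as output), ω_n = 1/√(LC) = 1/√(11.2 mH · 856 µF) = 323 rad/s.
ζ = (R/2)·√(C/L) = (5.31/2)·√(856 µF/11.2 mH) = 0.734.
The damped frequency ω_d = ω_n√(1−ζ²) = 219 rad/s.

ω_d ≈ 219 rad/s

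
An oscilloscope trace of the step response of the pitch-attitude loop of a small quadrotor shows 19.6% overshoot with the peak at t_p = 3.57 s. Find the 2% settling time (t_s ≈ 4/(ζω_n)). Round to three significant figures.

t_s ≈ 8.76 s

The overshoot fixes ζ = −ln(OS)/√(π²+ln²(OS)) = 0.460.
t_p = π/ω_d ⇒ ω_d = 0.880 rad/s; then ω_n = ω_d/√(1−ζ²) = 0.991 rad/s.
t_s ≈ 4/(ζω_n) = 4/(0.460·0.991) = 8.76 s.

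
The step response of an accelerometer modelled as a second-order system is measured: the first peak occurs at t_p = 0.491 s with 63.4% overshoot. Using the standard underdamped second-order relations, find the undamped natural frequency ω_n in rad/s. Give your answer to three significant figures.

The overshoot fixes ζ = −ln(OS)/√(π²+ln²(OS)) = 0.144.
From t_p = π/ω_d, ω_d = π/0.491 = 6.40 rad/s, so ω_n = ω_d/√(1−ζ²) = 6.47 rad/s.

ω_n ≈ 6.47 rad/s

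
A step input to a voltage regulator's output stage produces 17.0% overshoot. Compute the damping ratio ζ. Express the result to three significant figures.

ζ ≈ 0.491

ζ = −ln(OS)/√(π² + (ln OS)²). With OS = 0.170, ln OS = −1.772 and ζ = 1.772/3.607 = 0.491.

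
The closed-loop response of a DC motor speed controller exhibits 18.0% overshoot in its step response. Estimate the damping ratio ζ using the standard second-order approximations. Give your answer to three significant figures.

From %OS = 100·exp(−πζ/√(1−ζ²)), invert to get ζ = −ln(OS)/√(π² + ln²(OS)) with OS = 0.180.
−ln 0.180 = 1.715, so ζ = 1.715/√(π² + 2.941) = 0.479.

ζ ≈ 0.479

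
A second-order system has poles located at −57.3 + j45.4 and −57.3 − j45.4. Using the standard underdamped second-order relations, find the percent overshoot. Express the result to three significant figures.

The poles are at −σ ± jω_d with σ = 57.3 and ω_d = 45.4, so ω_n = √(σ²+ω_d²) = 73.1 rad/s and ζ = σ/ω_n = 0.784.
%OS = 100 e^{−πζ/√(1−ζ²)} with ζ = 0.784 gives 1.90%.

%OS ≈ 1.90%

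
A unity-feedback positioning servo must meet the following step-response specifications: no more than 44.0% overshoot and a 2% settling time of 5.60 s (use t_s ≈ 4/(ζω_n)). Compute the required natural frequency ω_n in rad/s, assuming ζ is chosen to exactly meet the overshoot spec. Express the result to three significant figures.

ω_n ≈ 2.83 rad/s

Inverting the overshoot relation: ζ = |ln 0.440|/√(π² + ln²0.440) = 0.253.
From t_s ≈ 4/(ζω_n): ω_n = 4/(ζ·t_s) = 4/(0.253·5.60) = 2.83 rad/s.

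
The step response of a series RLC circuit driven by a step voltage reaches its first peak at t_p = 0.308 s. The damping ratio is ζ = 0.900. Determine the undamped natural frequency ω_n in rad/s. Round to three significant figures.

Peak time t_p = π/ω_d, so ω_d = π/t_p = π/0.308 = 10.2 rad/s.
ω_n = ω_d/√(1−ζ²) = 10.2/√0.190 = 23.4 rad/s.

ω_n ≈ 23.4 rad/s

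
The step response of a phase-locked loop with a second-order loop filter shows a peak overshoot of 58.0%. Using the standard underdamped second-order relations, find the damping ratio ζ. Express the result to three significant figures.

ζ = −ln(OS)/√(π² + (ln OS)²). With OS = 0.580, ln OS = −0.5447 and ζ = 0.5447/3.188 = 0.171.

ζ ≈ 0.171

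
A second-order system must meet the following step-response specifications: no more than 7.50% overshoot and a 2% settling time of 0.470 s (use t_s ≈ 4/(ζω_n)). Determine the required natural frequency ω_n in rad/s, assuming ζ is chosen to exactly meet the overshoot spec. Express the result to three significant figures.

ω_n ≈ 13.4 rad/s

From %OS = 100·exp(−πζ/√(1−ζ²)), invert to get ζ = −ln(OS)/√(π² + ln²(OS)) with OS = 0.0750.
−ln 0.0750 = 2.590, so ζ = 2.590/√(π² + 6.709) = 0.636.
From t_s ≈ 4/(ζω_n): ω_n = 4/(ζ·t_s) = 4/(0.636·0.470) = 13.4 rad/s.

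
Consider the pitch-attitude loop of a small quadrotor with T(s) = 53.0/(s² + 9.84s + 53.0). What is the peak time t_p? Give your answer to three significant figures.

Comparing the denominator to s² + 2ζω_n s + ω_n²: ω_n = √53.0 = 7.28 rad/s, and 2ζω_n = 9.84 so ζ = 9.84/(2·7.28) = 0.676.
ω_d = 7.28·√(1 − 0.676²) = 5.37 rad/s. Then t_p = π/ω_d = 0.585 s.

t_p ≈ 0.585 s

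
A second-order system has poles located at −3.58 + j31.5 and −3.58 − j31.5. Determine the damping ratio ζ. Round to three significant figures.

The poles are at −σ ± jω_d with σ = 3.58 and ω_d = 31.5, so ω_n = √(σ²+ω_d²) = 31.7 rad/s and ζ = σ/ω_n = 0.113.

ζ ≈ 0.113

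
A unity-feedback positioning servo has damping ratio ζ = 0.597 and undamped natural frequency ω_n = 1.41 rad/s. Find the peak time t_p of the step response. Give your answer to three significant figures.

t_p ≈ 2.78 s

The damped frequency is ω_d = ω_n√(1−ζ²) = 1.41·√(1−0.356) = 1.13 rad/s.
Peak time t_p = π/ω_d = π/1.13 = 2.78 s.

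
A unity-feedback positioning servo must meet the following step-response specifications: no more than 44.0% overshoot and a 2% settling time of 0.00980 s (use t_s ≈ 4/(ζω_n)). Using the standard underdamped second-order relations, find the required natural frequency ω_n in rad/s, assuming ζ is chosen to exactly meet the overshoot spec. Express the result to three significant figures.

Inverting the overshoot relation: ζ = |ln 0.440|/√(π² + ln²0.440) = 0.253.
Then ω_n = 4/(ζ t_s) = 4/(0.253 × 0.00980) = 1610 rad/s.

ω_n ≈ 1610 rad/s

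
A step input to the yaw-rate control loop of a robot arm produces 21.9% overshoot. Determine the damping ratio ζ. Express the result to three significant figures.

From %OS = 100·exp(−πζ/√(1−ζ²)), invert to get ζ = −ln(OS)/√(π² + ln²(OS)) with OS = 0.219.
−ln 0.219 = 1.519, so ζ = 1.519/√(π² + 2.306) = 0.435.

ζ ≈ 0.435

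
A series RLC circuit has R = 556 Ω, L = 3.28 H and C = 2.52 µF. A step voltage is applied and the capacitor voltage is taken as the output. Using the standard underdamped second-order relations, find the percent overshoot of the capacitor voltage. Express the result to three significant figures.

%OS ≈ 45.4%

For a series RLC circuit (capacitor voltage as output), ω_n = 1/√(LC) = 1/√(3.28 H · 2.52 µF) = 348 rad/s.
ζ = (R/2)·√(C/L) = (556/2)·√(2.52 µF/3.28 H) = 0.244.
%OS = 100·exp(−πζ/√(1−ζ²)) = 45.4%.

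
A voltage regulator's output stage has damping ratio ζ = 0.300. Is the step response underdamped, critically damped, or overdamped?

Since ζ = 0.300 < 1, the system is underdamped.

underdamped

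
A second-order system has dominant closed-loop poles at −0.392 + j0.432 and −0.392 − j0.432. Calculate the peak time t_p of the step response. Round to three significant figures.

t_p ≈ 7.27 s

t_p = π/ω_d with ω_d = 0.432 (the imaginary part), so t_p = 7.27 s.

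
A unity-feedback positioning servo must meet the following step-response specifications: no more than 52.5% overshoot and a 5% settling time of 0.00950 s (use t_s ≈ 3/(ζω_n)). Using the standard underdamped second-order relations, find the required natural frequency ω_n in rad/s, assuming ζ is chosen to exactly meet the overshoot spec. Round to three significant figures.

ω_n ≈ 1570 rad/s

Inverting the overshoot relation: ζ = |ln 0.525|/√(π² + ln²0.525) = 0.201.
Then ω_n = 3/(ζ t_s) = 3/(0.201 × 0.00950) = 1570 rad/s.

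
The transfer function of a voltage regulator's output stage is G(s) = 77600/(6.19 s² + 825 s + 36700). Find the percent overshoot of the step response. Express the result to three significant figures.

%OS ≈ 0.440%

Dividing through by 6.19: denominator becomes s² + 133.3 s + 5929.
So ω_n = √5929 = 77.0 rad/s and ζ = 133.3/(2·77.0) = 0.865.
%OS = 100·exp(−πζ/√(1−ζ²)) = 0.440%.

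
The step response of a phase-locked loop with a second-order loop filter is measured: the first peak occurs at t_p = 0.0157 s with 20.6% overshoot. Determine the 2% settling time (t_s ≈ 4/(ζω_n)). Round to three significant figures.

From the overshoot, ζ = −ln(OS)/√(π²+ln²(OS)) = 0.449.
t_p = π/ω_d ⇒ ω_d = 200 rad/s; then ω_n = ω_d/√(1−ζ²) = 224 rad/s.
t_s ≈ 4/(ζω_n) = 4/(0.449·224) = 0.0397 s.

t_s ≈ 0.0397 s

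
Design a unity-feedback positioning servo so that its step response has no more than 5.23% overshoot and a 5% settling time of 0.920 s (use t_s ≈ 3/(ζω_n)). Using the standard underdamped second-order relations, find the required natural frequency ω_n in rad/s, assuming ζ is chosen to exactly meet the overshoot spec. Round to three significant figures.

ζ = −ln(OS)/√(π² + (ln OS)²). With OS = 0.0523, ln OS = −2.951 and ζ = 2.951/4.310 = 0.685.
From t_s ≈ 3/(ζω_n): ω_n = 3/(ζ·t_s) = 3/(0.685·0.920) = 4.76 rad/s.

ω_n ≈ 4.76 rad/s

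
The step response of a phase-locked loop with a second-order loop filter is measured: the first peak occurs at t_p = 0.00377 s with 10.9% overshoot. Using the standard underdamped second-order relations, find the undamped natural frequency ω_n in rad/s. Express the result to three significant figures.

ω_n ≈ 1020 rad/s

ζ from %OS: ζ = |ln 0.109|/√(π²+ln²0.109) = 0.576.
From t_p = π/ω_d, ω_d = π/0.00377 = 833 rad/s, so ω_n = ω_d/√(1−ζ²) = 1020 rad/s.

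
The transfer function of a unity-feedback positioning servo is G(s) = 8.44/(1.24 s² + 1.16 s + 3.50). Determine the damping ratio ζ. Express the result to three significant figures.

ζ ≈ 0.278

Dividing through by 1.24: denominator becomes s² + 0.9355 s + 2.823.
So ω_n = √2.823 = 1.68 rad/s and ζ = 0.9355/(2·1.68) = 0.278.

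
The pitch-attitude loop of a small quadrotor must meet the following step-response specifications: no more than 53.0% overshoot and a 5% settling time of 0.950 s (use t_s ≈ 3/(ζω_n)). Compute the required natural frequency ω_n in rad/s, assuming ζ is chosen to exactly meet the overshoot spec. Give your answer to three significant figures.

From %OS = 100·exp(−πζ/√(1−ζ²)), invert to get ζ = −ln(OS)/√(π² + ln²(OS)) with OS = 0.530.
−ln 0.530 = 0.6349, so ζ = 0.6349/√(π² + 0.4031) = 0.198.
Then ω_n = 3/(ζ t_s) = 3/(0.198 × 0.950) = 15.9 rad/s.

ω_n ≈ 15.9 rad/s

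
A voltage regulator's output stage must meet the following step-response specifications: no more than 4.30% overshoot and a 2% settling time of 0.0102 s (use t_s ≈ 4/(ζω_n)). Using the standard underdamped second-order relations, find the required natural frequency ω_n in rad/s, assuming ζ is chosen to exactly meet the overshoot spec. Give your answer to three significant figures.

ω_n ≈ 554 rad/s

ζ = −ln(OS)/√(π² + (ln OS)²). With OS = 0.0430, ln OS = −3.147 and ζ = 3.147/4.446 = 0.708.
Then ω_n = 4/(ζ t_s) = 4/(0.708 × 0.0102) = 554 rad/s.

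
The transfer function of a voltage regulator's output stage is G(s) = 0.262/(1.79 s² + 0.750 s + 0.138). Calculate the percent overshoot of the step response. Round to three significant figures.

%OS ≈ 2.70%

Dividing through by 1.79: denominator becomes s² + 0.4190 s + 0.07709.
So ω_n = √0.07709 = 0.278 rad/s and ζ = 0.4190/(2·0.278) = 0.755.
%OS = 100 e^{−πζ/√(1−ζ²)} with ζ = 0.755 gives 2.70%.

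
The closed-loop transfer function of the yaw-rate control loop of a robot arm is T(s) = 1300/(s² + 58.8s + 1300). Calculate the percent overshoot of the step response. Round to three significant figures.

ω_n = √1300 = 36.1 rad/s; ζ = 58.8/(2·36.1) = 0.815.
%OS = 100 e^{−πζ/√(1−ζ²)} with ζ = 0.815 gives 1.20%.

%OS ≈ 1.20%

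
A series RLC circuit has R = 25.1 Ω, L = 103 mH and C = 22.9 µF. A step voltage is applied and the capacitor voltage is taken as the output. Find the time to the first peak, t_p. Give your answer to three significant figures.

For a series RLC circuit (capacitor voltage as output), ω_n = 1/√(LC) = 1/√(103 mH · 22.9 µF) = 651 rad/s.
ζ = (R/2)·√(C/L) = (25.1/2)·√(22.9 µF/103 mH) = 0.187.
The damped frequency ω_d = ω_n√(1−ζ²) = 640 rad/s. t_p = π/ω_d = 0.00491 s.

t_p ≈ 0.00491 s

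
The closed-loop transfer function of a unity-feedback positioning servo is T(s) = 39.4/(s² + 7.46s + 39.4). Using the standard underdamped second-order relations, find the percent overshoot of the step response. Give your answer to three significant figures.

Comparing the denominator to s² + 2ζω_n s + ω_n²: ω_n = √39.4 = 6.28 rad/s, and 2ζω_n = 7.46 so ζ = 7.46/(2·6.28) = 0.594.
%OS = 100·exp(−πζ/√(1−ζ²)) = 9.82%.

%OS ≈ 9.82%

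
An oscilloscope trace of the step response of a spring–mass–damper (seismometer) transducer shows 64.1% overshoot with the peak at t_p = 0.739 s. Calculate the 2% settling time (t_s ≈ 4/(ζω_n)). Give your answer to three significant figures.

ζ from %OS: ζ = |ln 0.641|/√(π²+ln²0.641) = 0.140.
From t_p = π/ω_d, ω_d = π/0.739 = 4.25 rad/s, so ω_n = ω_d/√(1−ζ²) = 4.29 rad/s.
t_s ≈ 4/(ζω_n) = 4/(0.140·4.29) = 6.65 s.

t_s ≈ 6.65 s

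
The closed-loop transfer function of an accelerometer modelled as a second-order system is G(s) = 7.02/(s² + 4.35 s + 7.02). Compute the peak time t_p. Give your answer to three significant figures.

ω_n = √7.02 = 2.65 rad/s; ζ = 4.35/(2·2.65) = 0.821.
ω_d = 2.65·√(1 − 0.821²) = 1.51 rad/s. Then t_p = π/ω_d = 2.08 s.

t_p ≈ 2.08 s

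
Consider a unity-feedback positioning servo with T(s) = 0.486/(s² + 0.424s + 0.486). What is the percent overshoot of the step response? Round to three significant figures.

ω_n = √0.486 = 0.697 rad/s; ζ = 0.424/(2·0.697) = 0.304.
%OS = 100 e^{−πζ/√(1−ζ²)} with ζ = 0.304 gives 36.7%.

%OS ≈ 36.7%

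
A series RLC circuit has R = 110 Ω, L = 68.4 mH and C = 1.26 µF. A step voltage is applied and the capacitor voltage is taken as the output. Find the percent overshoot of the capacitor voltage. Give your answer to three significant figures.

For a series RLC circuit (capacitor voltage as output), ω_n = 1/√(LC) = 1/√(68.4 mH · 1.26 µF) = 3410 rad/s.
ζ = (R/2)·√(C/L) = (110/2)·√(1.26 µF/68.4 mH) = 0.236.
%OS = 100·exp(−πζ/√(1−ζ²)) = 46.6%.

%OS ≈ 46.6%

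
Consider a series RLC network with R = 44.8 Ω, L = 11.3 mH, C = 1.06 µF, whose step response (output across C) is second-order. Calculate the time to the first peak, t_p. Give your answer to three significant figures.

t_p ≈ 0.000352 s

For a series RLC circuit (capacitor voltage as output), ω_n = 1/√(LC) = 1/√(11.3 mH · 1.06 µF) = 9140 rad/s.
ζ = (R/2)·√(C/L) = (44.8/2)·√(1.06 µF/11.3 mH) = 0.217.
ω_d = 9140·√(1 − 0.217²) = 8920 rad/s. t_p = π/ω_d = 0.000352 s.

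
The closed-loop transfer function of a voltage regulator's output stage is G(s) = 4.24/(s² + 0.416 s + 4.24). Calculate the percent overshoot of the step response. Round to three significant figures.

Comparing the denominator to s² + 2ζω_n s + ω_n²: ω_n = √4.24 = 2.06 rad/s, and 2ζω_n = 0.416 so ζ = 0.416/(2·2.06) = 0.101.
%OS = 100 e^{−πζ/√(1−ζ²)} with ζ = 0.101 gives 72.7%.

%OS ≈ 72.7%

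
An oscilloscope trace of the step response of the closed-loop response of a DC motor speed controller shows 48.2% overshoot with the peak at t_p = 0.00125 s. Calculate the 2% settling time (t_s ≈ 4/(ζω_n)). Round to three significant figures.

t_s ≈ 0.00685 s

From the overshoot, ζ = −ln(OS)/√(π²+ln²(OS)) = 0.226.
From t_p = π/ω_d, ω_d = π/0.00125 = 2510 rad/s, so ω_n = ω_d/√(1−ζ²) = 2580 rad/s.
t_s ≈ 4/(ζω_n) = 4/(0.226·2580) = 0.00685 s.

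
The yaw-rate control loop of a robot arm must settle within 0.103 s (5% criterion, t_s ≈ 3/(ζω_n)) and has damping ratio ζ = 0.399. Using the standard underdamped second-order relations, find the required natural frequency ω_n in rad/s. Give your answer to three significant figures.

Rearranging t_s ≈ 3/(ζω_n) gives ω_n = 3/(ζ·t_s) = 3/(0.399 × 0.103) = 73.0 rad/s.

ω_n ≈ 73.0 rad/s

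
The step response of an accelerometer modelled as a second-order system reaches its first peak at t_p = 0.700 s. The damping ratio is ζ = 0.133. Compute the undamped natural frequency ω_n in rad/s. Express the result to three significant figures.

Peak time t_p = π/ω_d, so ω_d = π/t_p = π/0.700 = 4.49 rad/s.
ω_n = ω_d/√(1−ζ²) = 4.49/√0.982 = 4.53 rad/s.

ω_n ≈ 4.53 rad/s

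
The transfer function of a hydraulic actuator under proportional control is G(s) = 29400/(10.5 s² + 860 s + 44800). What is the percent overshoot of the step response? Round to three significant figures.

Dividing through by 10.5: denominator becomes s² + 81.90 s + 4267.
So ω_n = √4267 = 65.3 rad/s and ζ = 81.90/(2·65.3) = 0.627.
%OS = 100·exp(−πζ/√(1−ζ²)) = 7.98%.

%OS ≈ 7.98%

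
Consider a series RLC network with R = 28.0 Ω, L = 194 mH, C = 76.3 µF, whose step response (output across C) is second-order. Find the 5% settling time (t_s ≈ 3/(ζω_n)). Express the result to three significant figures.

t_s ≈ 0.0416 s

For a series RLC circuit (capacitor voltage as output), ω_n = 1/√(LC) = 1/√(194 mH · 76.3 µF) = 260 rad/s.
ζ = (R/2)·√(C/L) = (28.0/2)·√(76.3 µF/194 mH) = 0.278.
t_s ≈ 3/(ζω_n) = 0.0416 s.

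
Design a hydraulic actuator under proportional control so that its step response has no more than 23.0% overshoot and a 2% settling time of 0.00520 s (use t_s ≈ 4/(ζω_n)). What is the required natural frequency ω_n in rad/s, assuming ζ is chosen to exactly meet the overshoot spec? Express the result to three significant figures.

ζ = −ln(OS)/√(π² + (ln OS)²). With OS = 0.230, ln OS = −1.470 and ζ = 1.470/3.468 = 0.424.
Then ω_n = 4/(ζ t_s) = 4/(0.424 × 0.00520) = 1820 rad/s.

ω_n ≈ 1820 rad/s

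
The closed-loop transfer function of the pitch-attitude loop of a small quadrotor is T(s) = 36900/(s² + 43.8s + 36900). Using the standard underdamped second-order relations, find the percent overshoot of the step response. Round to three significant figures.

Comparing the denominator to s² + 2ζω_n s + ω_n²: ω_n = √36900 = 192 rad/s, and 2ζω_n = 43.8 so ζ = 43.8/(2·192) = 0.114.
%OS = 100·exp(−πζ/√(1−ζ²)) = 69.7%.

%OS ≈ 69.7%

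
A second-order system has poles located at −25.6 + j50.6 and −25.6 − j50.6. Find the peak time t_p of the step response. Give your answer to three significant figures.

t_p ≈ 0.0621 s

t_p = π/ω_d with ω_d = 50.6 (the imaginary part), so t_p = 0.0621 s.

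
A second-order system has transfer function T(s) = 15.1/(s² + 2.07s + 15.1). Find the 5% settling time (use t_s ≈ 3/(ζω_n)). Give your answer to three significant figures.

t_s ≈ 2.90 s

ω_n = √15.1 = 3.89 rad/s; ζ = 2.07/(2·3.89) = 0.266.
t_s ≈ 3/(ζω_n) = 3/(0.266·3.89) = 2.90 s.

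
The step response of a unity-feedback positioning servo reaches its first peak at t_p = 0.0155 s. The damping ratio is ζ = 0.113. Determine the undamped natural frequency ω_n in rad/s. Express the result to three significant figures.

ω_n ≈ 204 rad/s

Peak time t_p = π/ω_d, so ω_d = π/t_p = π/0.0155 = 203 rad/s.
ω_n = ω_d/√(1−ζ²) = 203/√0.987 = 204 rad/s.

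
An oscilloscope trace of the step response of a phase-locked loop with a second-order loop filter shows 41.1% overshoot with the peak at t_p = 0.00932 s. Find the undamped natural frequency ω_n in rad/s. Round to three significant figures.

ω_n ≈ 350 rad/s

The overshoot fixes ζ = −ln(OS)/√(π²+ln²(OS)) = 0.272.
t_p = π/ω_d ⇒ ω_d = 337 rad/s; then ω_n = ω_d/√(1−ζ²) = 350 rad/s.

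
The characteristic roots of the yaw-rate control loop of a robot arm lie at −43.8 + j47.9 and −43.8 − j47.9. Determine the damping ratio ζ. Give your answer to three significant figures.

|pole| = ω_n = √(43.8² + 47.9²) = 64.9 rad/s; ζ = cos θ = σ/ω_n = 0.675.

ζ ≈ 0.675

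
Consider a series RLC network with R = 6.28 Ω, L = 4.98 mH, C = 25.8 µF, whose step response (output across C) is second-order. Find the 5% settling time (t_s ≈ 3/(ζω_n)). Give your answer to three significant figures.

For a series RLC circuit (capacitor voltage as output), ω_n = 1/√(LC) = 1/√(4.98 mH · 25.8 µF) = 2790 rad/s.
ζ = (R/2)·√(C/L) = (6.28/2)·√(25.8 µF/4.98 mH) = 0.226.
t_s ≈ 3/(ζω_n) = 0.00476 s.

t_s ≈ 0.00476 s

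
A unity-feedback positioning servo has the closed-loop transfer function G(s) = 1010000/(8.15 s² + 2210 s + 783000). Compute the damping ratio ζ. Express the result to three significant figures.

ζ ≈ 0.437

Dividing through by 8.15: denominator becomes s² + 271.2 s + 96070.
So ω_n = √96070 = 310 rad/s and ζ = 271.2/(2·310) = 0.437.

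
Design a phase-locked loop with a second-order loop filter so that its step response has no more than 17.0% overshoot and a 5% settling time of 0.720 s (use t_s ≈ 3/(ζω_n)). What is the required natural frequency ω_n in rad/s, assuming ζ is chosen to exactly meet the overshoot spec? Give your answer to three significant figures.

ω_n ≈ 8.48 rad/s

From %OS = 100·exp(−πζ/√(1−ζ²)), invert to get ζ = −ln(OS)/√(π² + ln²(OS)) with OS = 0.170.
−ln 0.170 = 1.772, so ζ = 1.772/√(π² + 3.140) = 0.491.
From t_s ≈ 3/(ζω_n): ω_n = 3/(ζ·t_s) = 3/(0.491·0.720) = 8.48 rad/s.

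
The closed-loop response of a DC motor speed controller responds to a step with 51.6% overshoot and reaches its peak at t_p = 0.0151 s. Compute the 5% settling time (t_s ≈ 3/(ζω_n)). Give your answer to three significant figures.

t_s ≈ 0.0685 s

The overshoot fixes ζ = −ln(OS)/√(π²+ln²(OS)) = 0.206.
From t_p = π/ω_d, ω_d = π/0.0151 = 208 rad/s, so ω_n = ω_d/√(1−ζ²) = 213 rad/s.
t_s ≈ 3/(ζω_n) = 3/(0.206·213) = 0.0685 s.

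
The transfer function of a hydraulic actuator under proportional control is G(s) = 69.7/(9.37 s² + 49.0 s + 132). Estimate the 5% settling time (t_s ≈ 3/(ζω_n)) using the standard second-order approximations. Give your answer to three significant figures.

Dividing through by 9.37: denominator becomes s² + 5.229 s + 14.09.
So ω_n = √14.09 = 3.75 rad/s and ζ = 5.229/(2·3.75) = 0.697.
t_s ≈ 3/(ζω_n) = 1.15 s.

t_s ≈ 1.15 s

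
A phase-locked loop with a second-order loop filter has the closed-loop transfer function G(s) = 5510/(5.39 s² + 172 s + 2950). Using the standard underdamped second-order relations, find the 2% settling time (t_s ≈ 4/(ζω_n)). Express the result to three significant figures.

t_s ≈ 0.251 s

Dividing through by 5.39: denominator becomes s² + 31.91 s + 547.3.
So ω_n = √547.3 = 23.4 rad/s and ζ = 31.91/(2·23.4) = 0.682.
t_s ≈ 4/(ζω_n) = 0.251 s.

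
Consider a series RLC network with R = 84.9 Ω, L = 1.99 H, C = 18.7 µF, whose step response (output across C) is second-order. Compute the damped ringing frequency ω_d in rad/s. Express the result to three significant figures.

For a series RLC circuit (capacitor voltage as output), ω_n = 1/√(LC) = 1/√(1.99 H · 18.7 µF) = 164 rad/s.
ζ = (R/2)·√(C/L) = (84.9/2)·√(18.7 µF/1.99 H) = 0.130.
ω_d = ω_n√(1−ζ²) = 163 rad/s.

ω_d ≈ 163 rad/s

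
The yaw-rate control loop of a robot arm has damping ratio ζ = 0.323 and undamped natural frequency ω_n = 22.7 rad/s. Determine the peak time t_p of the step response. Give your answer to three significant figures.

t_p ≈ 0.146 s

The damped frequency is ω_d = ω_n√(1−ζ²) = 22.7·√(1−0.104) = 21.5 rad/s.
Peak time t_p = π/ω_d = π/21.5 = 0.146 s.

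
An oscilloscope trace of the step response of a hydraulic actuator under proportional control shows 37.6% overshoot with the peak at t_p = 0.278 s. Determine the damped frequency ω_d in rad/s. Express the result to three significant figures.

t_p = π/ω_d, so ω_d = π/0.278 = 11.3 rad/s.

ω_d ≈ 11.3 rad/s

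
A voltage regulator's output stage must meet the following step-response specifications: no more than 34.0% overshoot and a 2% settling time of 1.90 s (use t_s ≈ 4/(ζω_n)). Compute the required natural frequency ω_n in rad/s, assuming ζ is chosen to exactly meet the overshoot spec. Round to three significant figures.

From %OS = 100·exp(−πζ/√(1−ζ²)), invert to get ζ = −ln(OS)/√(π² + ln²(OS)) with OS = 0.340.
−ln 0.340 = 1.079, so ζ = 1.079/√(π² + 1.164) = 0.325.
From t_s ≈ 4/(ζω_n): ω_n = 4/(ζ·t_s) = 4/(0.325·1.90) = 6.48 rad/s.

ω_n ≈ 6.48 rad/s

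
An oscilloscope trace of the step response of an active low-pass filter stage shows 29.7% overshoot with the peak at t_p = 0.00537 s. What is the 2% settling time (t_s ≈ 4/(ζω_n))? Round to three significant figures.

t_s ≈ 0.0177 s

ζ from %OS: ζ = |ln 0.297|/√(π²+ln²0.297) = 0.360.
t_p = π/ω_d ⇒ ω_d = 585 rad/s; then ω_n = ω_d/√(1−ζ²) = 627 rad/s.
t_s ≈ 4/(ζω_n) = 4/(0.360·627) = 0.0177 s.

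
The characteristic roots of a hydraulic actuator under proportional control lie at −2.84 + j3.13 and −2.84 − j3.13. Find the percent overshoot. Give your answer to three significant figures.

With σ = 2.84, ω_d = 3.13: ω_n = √(σ²+ω_d²) = 4.23 rad/s, ζ = σ/ω_n = 0.672.
Overshoot: exp(−π·0.672/√(1−0.672²)) = 0.0578, i.e. 5.78%.

%OS ≈ 5.78%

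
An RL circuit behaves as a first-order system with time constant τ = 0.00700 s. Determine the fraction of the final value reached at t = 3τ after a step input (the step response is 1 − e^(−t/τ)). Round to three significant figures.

y/y_∞ ≈ 0.950

y(t)/y_∞ = 1 − e^(−t/τ) = 1 − e^(−3) = 1 − e^(−3.00) = 0.950.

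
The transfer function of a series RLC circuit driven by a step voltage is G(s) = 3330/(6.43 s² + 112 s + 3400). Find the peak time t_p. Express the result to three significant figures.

Dividing through by 6.43: denominator becomes s² + 17.42 s + 528.8.
So ω_n = √528.8 = 23.0 rad/s and ζ = 17.42/(2·23.0) = 0.379.
ω_d = 23.0·√(1 − 0.379²) = 21.3 rad/s. t_p = π/ω_d = 0.148 s.

t_p ≈ 0.148 s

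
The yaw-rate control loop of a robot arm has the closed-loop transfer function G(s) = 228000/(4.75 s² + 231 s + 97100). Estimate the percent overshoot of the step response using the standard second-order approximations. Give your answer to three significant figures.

%OS ≈ 58.1%

Dividing through by 4.75: denominator becomes s² + 48.63 s + 20440.
So ω_n = √20440 = 143 rad/s and ζ = 48.63/(2·143) = 0.170.
%OS = 100 e^{−πζ/√(1−ζ²)} with ζ = 0.170 gives 58.1%.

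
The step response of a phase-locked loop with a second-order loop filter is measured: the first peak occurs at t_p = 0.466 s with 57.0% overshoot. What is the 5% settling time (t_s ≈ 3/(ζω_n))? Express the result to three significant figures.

t_s ≈ 2.49 s

ζ from %OS: ζ = |ln 0.570|/√(π²+ln²0.570) = 0.176.
From t_p = π/ω_d, ω_d = π/0.466 = 6.74 rad/s, so ω_n = ω_d/√(1−ζ²) = 6.85 rad/s.
t_s ≈ 3/(ζω_n) = 3/(0.176·6.85) = 2.49 s.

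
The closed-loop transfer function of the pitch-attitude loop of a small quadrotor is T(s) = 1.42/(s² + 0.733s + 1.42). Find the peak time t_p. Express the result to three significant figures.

t_p ≈ 2.77 s

Matching coefficients with s² + 2ζω_n s + ω_n² gives ω_n² = 1.42 ⇒ ω_n = 1.19 rad/s, and ζ = 0.733/(2ω_n) = 0.308.
ω_d = 1.19·√(1 − 0.308²) = 1.13 rad/s. Then t_p = π/ω_d = 2.77 s.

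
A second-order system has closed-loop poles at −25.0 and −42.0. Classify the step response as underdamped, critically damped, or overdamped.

overdamped

Since the poles are distinct, negative and real, the response is overdamped.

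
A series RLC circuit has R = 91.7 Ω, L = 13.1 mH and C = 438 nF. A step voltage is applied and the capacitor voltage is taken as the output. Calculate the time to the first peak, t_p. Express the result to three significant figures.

t_p ≈ 0.000247 s

For a series RLC circuit (capacitor voltage as output), ω_n = 1/√(LC) = 1/√(13.1 mH · 438 nF) = 13200 rad/s.
ζ = (R/2)·√(C/L) = (91.7/2)·√(438 nF/13.1 mH) = 0.265.
ω_d = ω_n√(1−ζ²) = 12700 rad/s. t_p = π/ω_d = 0.000247 s.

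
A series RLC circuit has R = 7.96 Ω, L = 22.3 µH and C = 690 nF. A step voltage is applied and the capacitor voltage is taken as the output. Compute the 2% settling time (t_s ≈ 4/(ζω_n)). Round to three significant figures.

t_s ≈ 0.0000224 s

For a series RLC circuit (capacitor voltage as output), ω_n = 1/√(LC) = 1/√(22.3 µH · 690 nF) = 255000 rad/s.
ζ = (R/2)·√(C/L) = (7.96/2)·√(690 nF/22.3 µH) = 0.700.
t_s ≈ 4/(ζω_n) = 0.0000224 s.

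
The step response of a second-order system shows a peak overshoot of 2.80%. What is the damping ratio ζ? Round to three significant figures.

ζ ≈ 0.751

ζ = −ln(OS)/√(π² + (ln OS)²). With OS = 0.0280, ln OS = −3.576 and ζ = 3.576/4.760 = 0.751.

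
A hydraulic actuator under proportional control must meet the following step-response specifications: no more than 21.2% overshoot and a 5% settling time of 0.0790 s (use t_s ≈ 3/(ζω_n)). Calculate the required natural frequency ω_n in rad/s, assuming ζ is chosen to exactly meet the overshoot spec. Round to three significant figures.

ω_n ≈ 85.8 rad/s

From %OS = 100·exp(−πζ/√(1−ζ²)), invert to get ζ = −ln(OS)/√(π² + ln²(OS)) with OS = 0.212.
−ln 0.212 = 1.551, so ζ = 1.551/√(π² + 2.406) = 0.443.
From t_s ≈ 3/(ζω_n): ω_n = 3/(ζ·t_s) = 3/(0.443·0.0790) = 85.8 rad/s.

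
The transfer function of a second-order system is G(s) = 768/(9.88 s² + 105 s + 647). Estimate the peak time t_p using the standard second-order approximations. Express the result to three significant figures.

t_p ≈ 0.515 s

Dividing through by 9.88: denominator becomes s² + 10.63 s + 65.49.
So ω_n = √65.49 = 8.09 rad/s and ζ = 10.63/(2·8.09) = 0.657.
The damped frequency ω_d = ω_n√(1−ζ²) = 6.10 rad/s. t_p = π/ω_d = 0.515 s.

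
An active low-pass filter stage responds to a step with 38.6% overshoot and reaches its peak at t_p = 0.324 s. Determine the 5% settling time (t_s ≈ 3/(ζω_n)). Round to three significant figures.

The overshoot fixes ζ = −ln(OS)/√(π²+ln²(OS)) = 0.290.
From t_p = π/ω_d, ω_d = π/0.324 = 9.70 rad/s, so ω_n = ω_d/√(1−ζ²) = 10.1 rad/s.
t_s ≈ 3/(ζω_n) = 3/(0.290·10.1) = 1.02 s.

t_s ≈ 1.02 s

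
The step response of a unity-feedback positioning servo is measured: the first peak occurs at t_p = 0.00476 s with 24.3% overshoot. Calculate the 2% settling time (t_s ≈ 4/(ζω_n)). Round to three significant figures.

t_s ≈ 0.0135 s

ζ from %OS: ζ = |ln 0.243|/√(π²+ln²0.243) = 0.411.
t_p = π/ω_d ⇒ ω_d = 660 rad/s; then ω_n = ω_d/√(1−ζ²) = 724 rad/s.
t_s ≈ 4/(ζω_n) = 4/(0.411·724) = 0.0135 s.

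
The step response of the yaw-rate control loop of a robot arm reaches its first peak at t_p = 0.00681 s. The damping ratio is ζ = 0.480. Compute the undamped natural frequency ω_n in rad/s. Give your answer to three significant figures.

ω_n ≈ 526 rad/s

Peak time t_p = π/ω_d, so ω_d = π/t_p = π/0.00681 = 461 rad/s.
ω_n = ω_d/√(1−ζ²) = 461/√0.770 = 526 rad/s.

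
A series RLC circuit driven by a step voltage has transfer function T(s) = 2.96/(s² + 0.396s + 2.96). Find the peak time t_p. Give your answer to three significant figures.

ω_n = √2.96 = 1.72 rad/s; ζ = 0.396/(2·1.72) = 0.115.
ω_d = 1.72·√(1 − 0.115²) = 1.71 rad/s. Then t_p = π/ω_d = 1.84 s.

t_p ≈ 1.84 s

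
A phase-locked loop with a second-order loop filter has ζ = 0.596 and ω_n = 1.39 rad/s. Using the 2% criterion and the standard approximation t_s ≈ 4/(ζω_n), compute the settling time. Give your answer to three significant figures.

t_s ≈ 4.83 s

t_s ≈ 4/(ζω_n) = 4/(0.596 × 1.39) = 4.83 s.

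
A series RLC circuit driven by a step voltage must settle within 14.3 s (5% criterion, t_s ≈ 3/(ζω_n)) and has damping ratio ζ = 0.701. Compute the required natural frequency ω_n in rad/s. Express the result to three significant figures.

ω_n ≈ 0.299 rad/s

Rearranging t_s ≈ 3/(ζω_n) gives ω_n = 3/(ζ·t_s) = 3/(0.701 × 14.3) = 0.299 rad/s.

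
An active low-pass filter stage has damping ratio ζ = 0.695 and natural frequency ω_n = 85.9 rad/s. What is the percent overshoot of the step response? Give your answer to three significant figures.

%OS ≈ 4.80%

For an underdamped second-order system, %OS = 100·exp(−πζ/√(1−ζ²)).
πζ/√(1−ζ²) = π·0.695/√(1−0.483) = 3.037, so %OS = 100·e^(−3.037) = 4.80%.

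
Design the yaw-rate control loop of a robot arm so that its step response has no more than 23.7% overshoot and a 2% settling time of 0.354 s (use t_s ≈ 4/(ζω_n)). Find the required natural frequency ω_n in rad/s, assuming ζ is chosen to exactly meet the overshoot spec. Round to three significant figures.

ω_n ≈ 27.1 rad/s

ζ = −ln(OS)/√(π² + (ln OS)²). With OS = 0.237, ln OS = −1.440 and ζ = 1.440/3.456 = 0.417.
From t_s ≈ 4/(ζω_n): ω_n = 4/(ζ·t_s) = 4/(0.417·0.354) = 27.1 rad/s.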